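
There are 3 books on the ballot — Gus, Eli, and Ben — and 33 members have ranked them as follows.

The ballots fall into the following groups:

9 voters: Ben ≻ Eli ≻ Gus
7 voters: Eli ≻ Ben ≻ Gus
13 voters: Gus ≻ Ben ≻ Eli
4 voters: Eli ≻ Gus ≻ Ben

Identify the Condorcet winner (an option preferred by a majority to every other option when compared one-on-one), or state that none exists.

No Condorcet winner

Head-to-head results (33 voters total):
Gus vs Eli: Eli wins 20–13.
Gus vs Ben: Gus wins 17–16.
Eli vs Ben: Ben wins 22–11.
No candidate beats all others: Gus beats Ben beats Eli beats Gus, a majority cycle.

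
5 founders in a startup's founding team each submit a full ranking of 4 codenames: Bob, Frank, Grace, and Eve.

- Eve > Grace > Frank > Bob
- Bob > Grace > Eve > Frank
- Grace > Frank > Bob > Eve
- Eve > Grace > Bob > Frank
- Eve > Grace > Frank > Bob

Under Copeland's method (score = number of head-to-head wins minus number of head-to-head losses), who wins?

Eve

Pairwise results:
  Bob vs Frank: Frank wins 3–2.
  Bob vs Grace: Grace wins 4–1.
  Bob vs Eve: Eve wins 3–2.
  Frank vs Grace: Grace wins 5–0.
  Frank vs Eve: Eve wins 4–1.
  Grace vs Eve: Eve wins 3–2.
Copeland scores (wins − losses):
  Bob: 0 − 3 = -3
  Frank: 1 − 2 = -1
  Grace: 2 − 1 = 1
  Eve: 3 − 0 = 3
Eve has the best Copeland score.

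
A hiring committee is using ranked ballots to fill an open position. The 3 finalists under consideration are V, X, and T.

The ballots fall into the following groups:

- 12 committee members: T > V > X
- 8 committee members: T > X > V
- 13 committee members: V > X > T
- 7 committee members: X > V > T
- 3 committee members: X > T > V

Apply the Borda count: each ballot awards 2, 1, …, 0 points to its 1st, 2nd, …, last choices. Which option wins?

Borda scores:
  V: 12·1 + 8·0 + 13·2 + 7·1 + 3·0 = 45
  X: 12·0 + 8·1 + 13·1 + 7·2 + 3·2 = 41
  T: 12·2 + 8·2 + 13·0 + 7·0 + 3·1 = 43
V has the highest total.

V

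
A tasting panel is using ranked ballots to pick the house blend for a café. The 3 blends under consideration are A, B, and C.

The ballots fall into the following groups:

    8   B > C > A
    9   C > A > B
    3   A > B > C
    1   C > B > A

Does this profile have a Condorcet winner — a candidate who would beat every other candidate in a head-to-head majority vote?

Head-to-head results (21 voters total):
A vs B: A wins 12–9.
A vs C: C wins 18–3.
B vs C: B wins 11–10.
No candidate beats all others: A beats B beats C beats A, a majority cycle.

No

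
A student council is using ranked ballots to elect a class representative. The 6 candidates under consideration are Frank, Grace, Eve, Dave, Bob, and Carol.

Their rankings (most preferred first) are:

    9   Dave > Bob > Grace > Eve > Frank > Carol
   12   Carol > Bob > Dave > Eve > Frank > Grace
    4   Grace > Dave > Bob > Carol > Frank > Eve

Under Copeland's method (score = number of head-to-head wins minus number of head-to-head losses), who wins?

Dave

Pairwise results:
  Frank vs Grace: Grace wins 13–12.
  Frank vs Eve: Eve wins 21–4.
  Frank vs Dave: Dave wins 25–0.
  Frank vs Bob: Bob wins 25–0.
  Frank vs Carol: Carol wins 16–9.
  Grace vs Eve: Grace wins 13–12.
  Grace vs Dave: Dave wins 21–4.
  Grace vs Bob: Bob wins 21–4.
  Grace vs Carol: Grace wins 13–12.
  Eve vs Dave: Dave wins 25–0.
  Eve vs Bob: Bob wins 25–0.
  Eve vs Carol: Carol wins 16–9.
  Dave vs Bob: Dave wins 13–12.
  Dave vs Carol: Dave wins 13–12.
  Bob vs Carol: Bob wins 13–12.
Copeland scores (wins − losses):
  Frank: 0 − 5 = -5
  Grace: 3 − 2 = 1
  Eve: 1 − 4 = -3
  Dave: 5 − 0 = 5
  Bob: 4 − 1 = 3
  Carol: 2 − 3 = -1
Dave has the best Copeland score.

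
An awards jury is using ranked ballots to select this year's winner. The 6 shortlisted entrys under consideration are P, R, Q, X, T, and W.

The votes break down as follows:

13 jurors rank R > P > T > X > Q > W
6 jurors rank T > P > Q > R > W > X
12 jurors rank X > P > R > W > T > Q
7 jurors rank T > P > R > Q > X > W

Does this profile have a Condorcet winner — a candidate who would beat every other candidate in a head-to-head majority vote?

Yes

Head-to-head results (38 voters total):
P vs R: P wins 25–13.
P vs Q: P wins 38–0.
P vs X: P wins 26–12.
P vs T: P wins 25–13.
P vs W: P wins 38–0.
R vs Q: R wins 32–6.
R vs X: R wins 26–12.
R vs T: R wins 25–13.
R vs W: R wins 38–0.
Q vs X: X wins 25–13.
Q vs T: T wins 38–0.
Q vs W: Q wins 26–12.
X vs T: T wins 26–12.
X vs W: X wins 32–6.
T vs W: T wins 26–12.
P beats each rival — R (25–13), Q (38–0), X (26–12), T (25–13), W (38–0) — so P is the Condorcet winner.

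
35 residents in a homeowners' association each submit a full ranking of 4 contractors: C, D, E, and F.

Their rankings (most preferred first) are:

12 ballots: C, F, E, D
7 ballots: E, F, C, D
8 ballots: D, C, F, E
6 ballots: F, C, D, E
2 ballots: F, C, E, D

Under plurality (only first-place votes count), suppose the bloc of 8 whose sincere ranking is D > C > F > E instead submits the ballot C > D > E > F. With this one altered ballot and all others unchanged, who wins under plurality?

C

First-place totals with the altered ballot: C 20, D 0, E 7, F 8.
The winner is unchanged: still C.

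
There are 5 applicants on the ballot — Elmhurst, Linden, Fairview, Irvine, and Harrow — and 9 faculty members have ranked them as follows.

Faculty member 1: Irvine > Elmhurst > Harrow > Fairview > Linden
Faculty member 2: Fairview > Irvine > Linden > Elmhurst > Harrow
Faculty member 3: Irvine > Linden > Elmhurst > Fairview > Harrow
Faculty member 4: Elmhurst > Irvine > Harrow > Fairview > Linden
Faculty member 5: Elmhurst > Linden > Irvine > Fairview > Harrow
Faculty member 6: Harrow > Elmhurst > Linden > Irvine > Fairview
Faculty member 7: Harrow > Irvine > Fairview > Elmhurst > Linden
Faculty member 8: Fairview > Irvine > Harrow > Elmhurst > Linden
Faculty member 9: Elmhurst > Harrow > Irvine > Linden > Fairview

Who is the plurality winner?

First-place vote totals:
  Elmhurst: 3
  Linden: 0
  Fairview: 2
  Irvine: 2
  Harrow: 2
Elmhurst has the most first-place votes.

Elmhurst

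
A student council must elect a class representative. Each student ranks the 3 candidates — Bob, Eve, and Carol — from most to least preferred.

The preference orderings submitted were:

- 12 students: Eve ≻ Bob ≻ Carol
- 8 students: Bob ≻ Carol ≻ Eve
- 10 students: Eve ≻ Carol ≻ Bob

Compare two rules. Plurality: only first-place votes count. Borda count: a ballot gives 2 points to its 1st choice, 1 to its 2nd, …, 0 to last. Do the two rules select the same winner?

Plurality first-place counts: Bob 8, Eve 22, Carol 0 → Eve.
Borda totals: Bob 28, Eve 44, Carol 18 → Eve.
The two rules agree on Eve.

Yes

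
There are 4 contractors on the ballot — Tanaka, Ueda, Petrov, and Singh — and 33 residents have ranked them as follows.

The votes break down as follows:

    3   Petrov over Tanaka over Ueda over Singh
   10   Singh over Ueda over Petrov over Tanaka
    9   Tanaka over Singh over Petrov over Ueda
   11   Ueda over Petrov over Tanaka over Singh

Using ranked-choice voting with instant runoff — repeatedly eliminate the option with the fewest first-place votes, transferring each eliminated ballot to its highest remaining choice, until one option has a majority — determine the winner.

Ueda

Round 1: Ueda 11, Singh 10, Tanaka 9, Petrov 3. Petrov has the fewest and is eliminated.
Round 2: Tanaka 12, Ueda 11, Singh 10. Singh has the fewest and is eliminated.
Round 3: Ueda 21, Tanaka 12. Ueda has a majority.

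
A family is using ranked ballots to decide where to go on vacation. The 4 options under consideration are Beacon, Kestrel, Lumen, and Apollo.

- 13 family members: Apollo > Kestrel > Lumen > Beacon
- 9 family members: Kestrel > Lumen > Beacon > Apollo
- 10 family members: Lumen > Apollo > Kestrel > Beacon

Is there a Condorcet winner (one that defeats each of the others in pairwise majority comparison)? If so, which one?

Head-to-head results (32 voters total):
Beacon vs Kestrel: Kestrel wins 32–0.
Beacon vs Lumen: Lumen wins 32–0.
Beacon vs Apollo: Apollo wins 23–9.
Kestrel vs Lumen: Kestrel wins 22–10.
Kestrel vs Apollo: Apollo wins 23–9.
Lumen vs Apollo: Lumen wins 19–13.
No candidate beats all others: Kestrel beats Lumen beats Apollo beats Kestrel, a majority cycle.

None — there is no Condorcet winner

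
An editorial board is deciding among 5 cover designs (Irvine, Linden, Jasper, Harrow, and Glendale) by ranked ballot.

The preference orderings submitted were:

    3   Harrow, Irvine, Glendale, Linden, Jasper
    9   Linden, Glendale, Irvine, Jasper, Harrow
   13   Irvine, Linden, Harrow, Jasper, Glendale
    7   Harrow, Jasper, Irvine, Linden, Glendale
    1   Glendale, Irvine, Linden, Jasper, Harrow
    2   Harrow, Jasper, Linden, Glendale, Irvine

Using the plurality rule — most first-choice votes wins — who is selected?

Irvine

First-place vote totals:
  Irvine: 13
  Linden: 9
  Jasper: 0
  Harrow: 12
  Glendale: 1
Irvine has the most first-place votes.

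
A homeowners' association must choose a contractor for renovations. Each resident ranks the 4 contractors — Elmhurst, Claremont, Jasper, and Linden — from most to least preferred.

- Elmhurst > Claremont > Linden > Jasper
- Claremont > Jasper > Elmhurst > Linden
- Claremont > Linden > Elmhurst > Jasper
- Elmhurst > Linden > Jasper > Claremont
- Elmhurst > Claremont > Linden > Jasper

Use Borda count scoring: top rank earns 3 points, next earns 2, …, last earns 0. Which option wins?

Borda scores:
  Elmhurst: 3 + 1 + 1 + 3 + 3 = 11
  Claremont: 2 + 3 + 3 + 0 + 2 = 10
  Jasper: 0 + 2 + 0 + 1 + 0 = 3
  Linden: 1 + 0 + 2 + 2 + 1 = 6
Elmhurst has the highest total.

Elmhurst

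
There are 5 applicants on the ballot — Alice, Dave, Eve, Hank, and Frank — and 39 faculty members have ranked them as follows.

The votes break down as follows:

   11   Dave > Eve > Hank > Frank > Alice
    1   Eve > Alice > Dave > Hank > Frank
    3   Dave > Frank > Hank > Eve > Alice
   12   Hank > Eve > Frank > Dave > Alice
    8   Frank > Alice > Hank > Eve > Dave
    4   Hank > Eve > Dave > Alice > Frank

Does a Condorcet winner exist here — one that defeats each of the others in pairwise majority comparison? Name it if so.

Head-to-head results (39 voters total):
Alice vs Dave: Dave wins 30–9.
Alice vs Eve: Eve wins 31–8.
Alice vs Hank: Hank wins 30–9.
Alice vs Frank: Frank wins 34–5.
Dave vs Eve: Eve wins 25–14.
Dave vs Hank: Hank wins 24–15.
Dave vs Frank: Frank wins 20–19.
Eve vs Hank: Hank wins 27–12.
Eve vs Frank: Eve wins 28–11.
Hank vs Frank: Hank wins 28–11.
Hank beats each rival — Alice (30–9), Dave (24–15), Eve (27–12), Frank (28–11) — so Hank is the Condorcet winner.

Hank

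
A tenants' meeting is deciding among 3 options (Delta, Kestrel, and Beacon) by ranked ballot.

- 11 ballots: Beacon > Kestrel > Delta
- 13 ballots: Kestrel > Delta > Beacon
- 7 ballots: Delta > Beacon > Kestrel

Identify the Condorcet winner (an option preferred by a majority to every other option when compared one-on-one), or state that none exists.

No Condorcet winner

Head-to-head results (31 voters total):
Delta vs Kestrel: Kestrel wins 24–7.
Delta vs Beacon: Delta wins 20–11.
Kestrel vs Beacon: Beacon wins 18–13.
No candidate beats all others: Delta beats Beacon beats Kestrel beats Delta, a majority cycle.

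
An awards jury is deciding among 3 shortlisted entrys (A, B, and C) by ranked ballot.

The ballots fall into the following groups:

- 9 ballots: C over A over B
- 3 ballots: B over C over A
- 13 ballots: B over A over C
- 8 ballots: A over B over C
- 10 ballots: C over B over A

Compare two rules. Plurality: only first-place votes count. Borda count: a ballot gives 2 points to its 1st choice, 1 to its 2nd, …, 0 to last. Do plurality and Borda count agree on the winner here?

Plurality first-place counts: A 8, B 16, C 19 → C.
Borda totals: A 38, B 50, C 41 → B.
The two rules disagree: plurality picks C, Borda picks B.

No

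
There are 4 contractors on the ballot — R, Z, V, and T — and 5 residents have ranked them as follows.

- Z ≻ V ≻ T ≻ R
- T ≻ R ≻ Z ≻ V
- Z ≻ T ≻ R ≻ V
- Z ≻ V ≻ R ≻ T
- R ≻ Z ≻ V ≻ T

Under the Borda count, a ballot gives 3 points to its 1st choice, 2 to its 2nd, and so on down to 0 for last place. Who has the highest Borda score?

Z

Borda scores:
  R: 0 + 2 + 1 + 1 + 3 = 7
  Z: 3 + 1 + 3 + 3 + 2 = 12
  V: 2 + 0 + 0 + 2 + 1 = 5
  T: 1 + 3 + 2 + 0 + 0 = 6
Z has the highest total.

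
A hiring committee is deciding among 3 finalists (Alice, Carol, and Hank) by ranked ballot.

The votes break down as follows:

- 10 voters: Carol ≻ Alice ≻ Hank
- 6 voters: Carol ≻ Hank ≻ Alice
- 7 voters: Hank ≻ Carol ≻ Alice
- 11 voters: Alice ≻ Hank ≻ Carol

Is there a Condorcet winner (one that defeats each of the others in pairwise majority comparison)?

Head-to-head results (34 voters total):
Alice vs Carol: Carol wins 23–11.
Alice vs Hank: Alice wins 21–13.
Carol vs Hank: Hank wins 18–16.
No candidate beats all others: Alice beats Hank beats Carol beats Alice, a majority cycle.

No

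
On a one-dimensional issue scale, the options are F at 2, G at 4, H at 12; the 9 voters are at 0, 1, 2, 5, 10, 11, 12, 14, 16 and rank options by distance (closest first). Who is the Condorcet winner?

H

With single-peaked preferences on a line, the Condorcet winner is the candidate closest to the median voter.
The median voter (position 10) is closest to H at 12.
Check: H vs G — voters closer to H: 5 of 9.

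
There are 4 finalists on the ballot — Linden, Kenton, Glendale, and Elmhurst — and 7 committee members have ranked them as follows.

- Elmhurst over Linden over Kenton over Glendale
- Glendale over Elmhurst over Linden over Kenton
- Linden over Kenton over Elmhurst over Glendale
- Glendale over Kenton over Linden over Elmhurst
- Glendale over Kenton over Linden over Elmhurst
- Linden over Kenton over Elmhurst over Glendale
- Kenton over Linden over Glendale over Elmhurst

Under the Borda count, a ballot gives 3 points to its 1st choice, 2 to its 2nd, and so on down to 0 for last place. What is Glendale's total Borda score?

10

Borda scores:
  Linden: 2 + 1 + 3 + 1 + 1 + 3 + 2 = 13
  Kenton: 1 + 0 + 2 + 2 + 2 + 2 + 3 = 12
  Glendale: 0 + 3 + 0 + 3 + 3 + 0 + 1 = 10
  Elmhurst: 3 + 2 + 1 + 0 + 0 + 1 + 0 = 7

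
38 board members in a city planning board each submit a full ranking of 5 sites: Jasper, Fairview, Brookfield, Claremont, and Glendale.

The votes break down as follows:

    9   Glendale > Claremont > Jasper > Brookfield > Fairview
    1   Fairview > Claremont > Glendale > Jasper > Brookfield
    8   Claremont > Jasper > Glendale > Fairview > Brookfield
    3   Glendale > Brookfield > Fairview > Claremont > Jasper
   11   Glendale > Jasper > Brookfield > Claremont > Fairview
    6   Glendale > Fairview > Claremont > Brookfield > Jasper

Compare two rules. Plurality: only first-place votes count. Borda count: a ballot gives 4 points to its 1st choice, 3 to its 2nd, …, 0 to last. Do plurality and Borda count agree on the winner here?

Yes

Plurality first-place counts: Jasper 0, Fairview 1, Brookfield 0, Claremont 8, Glendale 29 → Glendale.
Borda totals: Jasper 76, Fairview 36, Brookfield 46, Claremont 88, Glendale 134 → Glendale.
The two rules agree on Glendale.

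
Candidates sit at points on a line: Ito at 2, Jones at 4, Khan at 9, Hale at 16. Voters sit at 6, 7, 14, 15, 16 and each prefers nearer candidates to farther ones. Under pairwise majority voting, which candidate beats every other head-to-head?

Hale

With single-peaked preferences on a line, the Condorcet winner is the candidate closest to the median voter.
The median voter (position 14) is closest to Hale at 16.
Check: Hale vs Khan — voters closer to Hale: 3 of 5.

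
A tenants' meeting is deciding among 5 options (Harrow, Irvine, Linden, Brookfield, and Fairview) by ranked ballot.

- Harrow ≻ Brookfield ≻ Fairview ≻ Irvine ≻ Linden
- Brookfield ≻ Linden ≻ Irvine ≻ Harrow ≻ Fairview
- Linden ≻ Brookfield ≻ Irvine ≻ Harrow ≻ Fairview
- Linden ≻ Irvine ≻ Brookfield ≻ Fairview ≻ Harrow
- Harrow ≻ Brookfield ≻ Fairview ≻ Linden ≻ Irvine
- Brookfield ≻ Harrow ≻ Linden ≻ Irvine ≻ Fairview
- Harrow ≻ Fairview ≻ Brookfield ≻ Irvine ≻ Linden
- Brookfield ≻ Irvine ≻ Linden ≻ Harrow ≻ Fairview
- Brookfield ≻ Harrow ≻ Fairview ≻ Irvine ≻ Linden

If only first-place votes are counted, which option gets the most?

Brookfield

First-place vote totals:
  Harrow: 3
  Irvine: 0
  Linden: 2
  Brookfield: 4
  Fairview: 0
Brookfield has the most first-place votes.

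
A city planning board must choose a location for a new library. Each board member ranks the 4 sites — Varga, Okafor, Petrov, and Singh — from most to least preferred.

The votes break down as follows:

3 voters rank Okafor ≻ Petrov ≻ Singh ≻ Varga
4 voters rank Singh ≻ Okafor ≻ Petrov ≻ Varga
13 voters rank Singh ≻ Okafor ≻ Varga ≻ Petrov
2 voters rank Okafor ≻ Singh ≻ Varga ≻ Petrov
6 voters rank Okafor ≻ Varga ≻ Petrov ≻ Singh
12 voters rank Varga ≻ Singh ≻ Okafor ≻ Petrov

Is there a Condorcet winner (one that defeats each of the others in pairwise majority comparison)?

Head-to-head results (40 voters total):
Varga vs Okafor: Okafor wins 28–12.
Varga vs Petrov: Varga wins 33–7.
Varga vs Singh: Singh wins 22–18.
Okafor vs Petrov: Okafor wins 40–0.
Okafor vs Singh: Singh wins 29–11.
Petrov vs Singh: Singh wins 31–9.
Singh beats each rival — Varga (22–18), Okafor (29–11), Petrov (31–9) — so Singh is the Condorcet winner.

Yes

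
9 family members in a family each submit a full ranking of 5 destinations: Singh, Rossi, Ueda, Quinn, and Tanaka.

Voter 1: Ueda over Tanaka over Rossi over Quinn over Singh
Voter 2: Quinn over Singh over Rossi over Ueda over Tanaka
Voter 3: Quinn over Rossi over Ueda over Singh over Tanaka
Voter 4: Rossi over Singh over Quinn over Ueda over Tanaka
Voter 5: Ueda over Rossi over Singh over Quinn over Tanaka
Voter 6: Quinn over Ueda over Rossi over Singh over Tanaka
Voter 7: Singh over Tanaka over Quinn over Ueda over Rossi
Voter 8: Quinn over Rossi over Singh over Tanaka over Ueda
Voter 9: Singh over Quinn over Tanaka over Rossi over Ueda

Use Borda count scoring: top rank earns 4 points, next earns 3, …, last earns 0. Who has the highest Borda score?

Borda scores:
  Singh: 0 + 3 + 1 + 3 + 2 + 1 + 4 + 2 + 4 = 20
  Rossi: 2 + 2 + 3 + 4 + 3 + 2 + 0 + 3 + 1 = 20
  Ueda: 4 + 1 + 2 + 1 + 4 + 3 + 1 + 0 + 0 = 16
  Quinn: 1 + 4 + 4 + 2 + 1 + 4 + 2 + 4 + 3 = 25
  Tanaka: 3 + 0 + 0 + 0 + 0 + 0 + 3 + 1 + 2 = 9
Quinn has the highest total.

Quinn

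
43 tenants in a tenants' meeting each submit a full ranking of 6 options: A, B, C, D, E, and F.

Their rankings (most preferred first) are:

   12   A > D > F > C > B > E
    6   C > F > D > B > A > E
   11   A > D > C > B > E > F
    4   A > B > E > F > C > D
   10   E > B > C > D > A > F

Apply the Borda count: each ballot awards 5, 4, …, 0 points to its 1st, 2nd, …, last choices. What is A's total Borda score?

Borda scores:
  A: 12·5 + 6·1 + 11·5 + 4·5 + 10·1 = 151
  B: 12·1 + 6·2 + 11·2 + 4·4 + 10·4 = 102
  C: 12·2 + 6·5 + 11·3 + 4·1 + 10·3 = 121
  D: 12·4 + 6·3 + 11·4 + 4·0 + 10·2 = 130
  E: 12·0 + 6·0 + 11·1 + 4·3 + 10·5 = 73
  F: 12·3 + 6·4 + 11·0 + 4·2 + 10·0 = 68

151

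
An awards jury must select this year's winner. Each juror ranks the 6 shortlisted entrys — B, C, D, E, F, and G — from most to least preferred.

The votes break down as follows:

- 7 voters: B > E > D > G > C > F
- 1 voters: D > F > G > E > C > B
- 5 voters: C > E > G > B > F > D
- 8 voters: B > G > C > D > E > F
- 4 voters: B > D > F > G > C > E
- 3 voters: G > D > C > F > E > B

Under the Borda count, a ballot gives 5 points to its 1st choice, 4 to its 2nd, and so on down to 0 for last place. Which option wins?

Borda scores:
  B: 7·5 + 0 + 5·2 + 8·5 + 4·5 + 3·0 = 105
  C: 7·1 + 1 + 5·5 + 8·3 + 4·1 + 3·3 = 70
  D: 7·3 + 5 + 5·0 + 8·2 + 4·4 + 3·4 = 70
  E: 7·4 + 2 + 5·4 + 8·1 + 4·0 + 3·1 = 61
  F: 7·0 + 4 + 5·1 + 8·0 + 4·3 + 3·2 = 27
  G: 7·2 + 3 + 5·3 + 8·4 + 4·2 + 3·5 = 87
B has the highest total.

B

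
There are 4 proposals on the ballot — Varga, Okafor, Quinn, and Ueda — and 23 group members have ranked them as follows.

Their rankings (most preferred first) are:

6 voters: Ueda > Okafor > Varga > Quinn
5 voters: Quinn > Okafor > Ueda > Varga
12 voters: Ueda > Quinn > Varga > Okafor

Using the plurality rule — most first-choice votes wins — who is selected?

First-place vote totals:
  Varga: 0
  Okafor: 0
  Quinn: 5
  Ueda: 18
Ueda has the most first-place votes.

Ueda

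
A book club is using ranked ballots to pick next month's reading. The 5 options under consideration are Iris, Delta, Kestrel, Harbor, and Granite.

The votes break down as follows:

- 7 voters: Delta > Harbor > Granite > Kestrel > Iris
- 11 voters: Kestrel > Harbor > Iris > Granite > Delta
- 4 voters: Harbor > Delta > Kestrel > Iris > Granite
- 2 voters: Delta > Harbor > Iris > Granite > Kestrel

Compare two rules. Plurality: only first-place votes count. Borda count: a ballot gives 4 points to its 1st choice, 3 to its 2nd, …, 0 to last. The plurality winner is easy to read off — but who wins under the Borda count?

Harbor

Plurality first-place counts: Iris 0, Delta 9, Kestrel 11, Harbor 4, Granite 0 → Kestrel.
Borda totals: Iris 30, Delta 48, Kestrel 59, Harbor 76, Granite 27 → Harbor.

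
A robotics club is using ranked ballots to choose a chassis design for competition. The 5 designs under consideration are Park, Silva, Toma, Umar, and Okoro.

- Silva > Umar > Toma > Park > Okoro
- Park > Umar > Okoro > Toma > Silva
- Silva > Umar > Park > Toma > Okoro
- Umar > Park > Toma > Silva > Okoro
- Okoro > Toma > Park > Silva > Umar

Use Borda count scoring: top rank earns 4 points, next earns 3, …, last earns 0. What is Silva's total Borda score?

Borda scores:
  Park: 1 + 4 + 2 + 3 + 2 = 12
  Silva: 4 + 0 + 4 + 1 + 1 = 10
  Toma: 2 + 1 + 1 + 2 + 3 = 9
  Umar: 3 + 3 + 3 + 4 + 0 = 13
  Okoro: 0 + 2 + 0 + 0 + 4 = 6

10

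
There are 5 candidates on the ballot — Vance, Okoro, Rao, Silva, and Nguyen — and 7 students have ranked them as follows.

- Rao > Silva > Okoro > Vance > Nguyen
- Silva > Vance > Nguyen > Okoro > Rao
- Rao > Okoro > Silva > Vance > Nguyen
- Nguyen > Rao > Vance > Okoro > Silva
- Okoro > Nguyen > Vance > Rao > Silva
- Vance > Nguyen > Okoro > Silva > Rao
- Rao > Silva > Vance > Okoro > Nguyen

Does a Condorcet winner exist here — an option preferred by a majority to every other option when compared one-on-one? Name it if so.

Head-to-head results (7 voters total):
Vance vs Okoro: Vance wins 4–3.
Vance vs Rao: Rao wins 4–3.
Vance vs Silva: Silva wins 4–3.
Vance vs Nguyen: Vance wins 5–2.
Okoro vs Rao: Rao wins 4–3.
Okoro vs Silva: Okoro wins 4–3.
Okoro vs Nguyen: Okoro wins 4–3.
Rao vs Silva: Rao wins 5–2.
Rao vs Nguyen: Nguyen wins 4–3.
Silva vs Nguyen: Silva wins 4–3.
No candidate beats all others: Vance beats Okoro beats Silva beats Vance, a majority cycle.

None — there is no Condorcet winner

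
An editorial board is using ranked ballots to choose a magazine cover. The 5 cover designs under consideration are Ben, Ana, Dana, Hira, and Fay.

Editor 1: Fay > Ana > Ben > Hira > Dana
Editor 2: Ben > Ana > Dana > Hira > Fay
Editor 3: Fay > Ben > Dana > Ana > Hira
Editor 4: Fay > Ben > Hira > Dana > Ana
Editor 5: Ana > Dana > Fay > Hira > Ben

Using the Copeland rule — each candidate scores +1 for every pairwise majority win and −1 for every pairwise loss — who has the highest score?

Fay

Pairwise results:
  Ben vs Ana: Ben wins 3–2.
  Ben vs Dana: Ben wins 4–1.
  Ben vs Hira: Ben wins 4–1.
  Ben vs Fay: Fay wins 4–1.
  Ana vs Dana: Ana wins 3–2.
  Ana vs Hira: Ana wins 4–1.
  Ana vs Fay: Fay wins 3–2.
  Dana vs Hira: Dana wins 3–2.
  Dana vs Fay: Fay wins 3–2.
  Hira vs Fay: Fay wins 4–1.
Copeland scores (wins − losses):
  Ben: 3 − 1 = 2
  Ana: 2 − 2 = 0
  Dana: 1 − 3 = -2
  Hira: 0 − 4 = -4
  Fay: 4 − 0 = 4
Fay has the best Copeland score.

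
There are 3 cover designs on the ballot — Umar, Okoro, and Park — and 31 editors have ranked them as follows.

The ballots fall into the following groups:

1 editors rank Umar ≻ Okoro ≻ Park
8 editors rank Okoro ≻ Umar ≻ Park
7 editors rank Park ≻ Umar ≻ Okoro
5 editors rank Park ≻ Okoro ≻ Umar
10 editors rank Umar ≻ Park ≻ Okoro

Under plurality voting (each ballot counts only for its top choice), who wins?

Park

First-place vote totals:
  Umar: 11
  Okoro: 8
  Park: 12
Park has the most first-place votes.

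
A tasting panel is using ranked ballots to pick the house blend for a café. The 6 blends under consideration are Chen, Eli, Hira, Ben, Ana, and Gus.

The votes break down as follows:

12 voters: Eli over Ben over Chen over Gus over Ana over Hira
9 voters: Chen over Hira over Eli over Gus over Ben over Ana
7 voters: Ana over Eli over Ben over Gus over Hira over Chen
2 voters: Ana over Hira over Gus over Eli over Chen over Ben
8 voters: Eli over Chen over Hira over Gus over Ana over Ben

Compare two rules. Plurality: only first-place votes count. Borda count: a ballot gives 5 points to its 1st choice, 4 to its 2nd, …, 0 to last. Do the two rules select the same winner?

Yes

Plurality first-place counts: Chen 9, Eli 20, Hira 0, Ben 0, Ana 9, Gus 0 → Eli.
Borda totals: Chen 115, Eli 159, Hira 75, Ben 78, Ana 65, Gus 78 → Eli.
The two rules agree on Eli.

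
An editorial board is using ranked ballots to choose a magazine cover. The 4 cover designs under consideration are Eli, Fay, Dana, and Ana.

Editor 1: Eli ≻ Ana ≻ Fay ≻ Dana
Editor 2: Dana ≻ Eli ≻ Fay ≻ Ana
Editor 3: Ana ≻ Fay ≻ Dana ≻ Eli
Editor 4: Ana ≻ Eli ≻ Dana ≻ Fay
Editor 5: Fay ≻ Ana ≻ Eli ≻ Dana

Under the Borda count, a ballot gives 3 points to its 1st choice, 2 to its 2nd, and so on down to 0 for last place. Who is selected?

Ana

Borda scores:
  Eli: 3 + 2 + 0 + 2 + 1 = 8
  Fay: 1 + 1 + 2 + 0 + 3 = 7
  Dana: 0 + 3 + 1 + 1 + 0 = 5
  Ana: 2 + 0 + 3 + 3 + 2 = 10
Ana has the highest total.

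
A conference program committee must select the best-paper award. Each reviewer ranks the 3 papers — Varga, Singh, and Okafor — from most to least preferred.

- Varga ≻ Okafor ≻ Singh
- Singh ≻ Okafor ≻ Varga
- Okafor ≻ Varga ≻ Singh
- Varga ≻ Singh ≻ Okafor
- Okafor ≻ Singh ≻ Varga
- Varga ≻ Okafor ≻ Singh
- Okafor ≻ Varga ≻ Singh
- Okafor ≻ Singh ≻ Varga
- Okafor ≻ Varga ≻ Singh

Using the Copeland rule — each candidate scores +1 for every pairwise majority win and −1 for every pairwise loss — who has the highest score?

Okafor

Pairwise results:
  Varga vs Singh: Varga wins 6–3.
  Varga vs Okafor: Okafor wins 6–3.
  Singh vs Okafor: Okafor wins 7–2.
Copeland scores (wins − losses):
  Varga: 1 − 1 = 0
  Singh: 0 − 2 = -2
  Okafor: 2 − 0 = 2
Okafor has the best Copeland score.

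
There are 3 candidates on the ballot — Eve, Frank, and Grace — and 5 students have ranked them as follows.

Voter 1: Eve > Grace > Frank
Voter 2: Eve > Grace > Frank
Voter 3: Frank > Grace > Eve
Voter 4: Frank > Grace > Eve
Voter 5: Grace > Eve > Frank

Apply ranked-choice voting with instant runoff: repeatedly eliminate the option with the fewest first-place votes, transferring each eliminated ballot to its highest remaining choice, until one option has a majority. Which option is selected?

Round 1: Eve 2, Frank 2, Grace 1. Grace has the fewest and is eliminated.
Round 2: Eve 3, Frank 2. Eve has a majority.

Eve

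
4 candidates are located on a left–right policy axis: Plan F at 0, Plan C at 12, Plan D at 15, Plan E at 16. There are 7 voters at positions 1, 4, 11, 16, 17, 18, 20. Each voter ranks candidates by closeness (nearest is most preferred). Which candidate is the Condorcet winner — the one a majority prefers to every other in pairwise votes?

Plan E

With single-peaked preferences on a line, the Condorcet winner is the candidate closest to the median voter.
The median voter (position 16) is closest to Plan E at 16.
Check: Plan E vs Plan D — voters closer to Plan E: 4 of 7.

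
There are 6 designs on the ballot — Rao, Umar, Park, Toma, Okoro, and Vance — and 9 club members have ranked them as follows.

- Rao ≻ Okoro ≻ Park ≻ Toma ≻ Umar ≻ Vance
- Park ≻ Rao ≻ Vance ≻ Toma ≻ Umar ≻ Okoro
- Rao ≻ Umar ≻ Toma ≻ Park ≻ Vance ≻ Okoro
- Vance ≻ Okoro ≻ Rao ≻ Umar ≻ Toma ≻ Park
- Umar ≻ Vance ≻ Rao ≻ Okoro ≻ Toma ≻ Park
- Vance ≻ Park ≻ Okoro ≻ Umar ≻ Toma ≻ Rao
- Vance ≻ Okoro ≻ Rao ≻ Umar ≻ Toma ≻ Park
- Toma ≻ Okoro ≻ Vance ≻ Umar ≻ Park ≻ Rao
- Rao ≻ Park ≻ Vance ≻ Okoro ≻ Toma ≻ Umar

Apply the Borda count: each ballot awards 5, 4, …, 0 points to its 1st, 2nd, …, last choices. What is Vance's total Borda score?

Borda scores:
  Rao: 5 + 4 + 5 + 3 + 3 + 0 + 3 + 0 + 5 = 28
  Umar: 1 + 1 + 4 + 2 + 5 + 2 + 2 + 2 + 0 = 19
  Park: 3 + 5 + 2 + 0 + 0 + 4 + 0 + 1 + 4 = 19
  Toma: 2 + 2 + 3 + 1 + 1 + 1 + 1 + 5 + 1 = 17
  Okoro: 4 + 0 + 0 + 4 + 2 + 3 + 4 + 4 + 2 = 23
  Vance: 0 + 3 + 1 + 5 + 4 + 5 + 5 + 3 + 3 = 29

29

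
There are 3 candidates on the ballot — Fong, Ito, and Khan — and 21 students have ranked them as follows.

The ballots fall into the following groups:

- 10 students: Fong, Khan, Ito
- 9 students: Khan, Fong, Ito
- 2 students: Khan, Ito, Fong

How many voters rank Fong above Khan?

10

Ballots ranking Fong above Khan: 10.
Ballots ranking Khan above Fong: 9+2 = 11.
So 10 of 21 voters prefer Fong to Khan.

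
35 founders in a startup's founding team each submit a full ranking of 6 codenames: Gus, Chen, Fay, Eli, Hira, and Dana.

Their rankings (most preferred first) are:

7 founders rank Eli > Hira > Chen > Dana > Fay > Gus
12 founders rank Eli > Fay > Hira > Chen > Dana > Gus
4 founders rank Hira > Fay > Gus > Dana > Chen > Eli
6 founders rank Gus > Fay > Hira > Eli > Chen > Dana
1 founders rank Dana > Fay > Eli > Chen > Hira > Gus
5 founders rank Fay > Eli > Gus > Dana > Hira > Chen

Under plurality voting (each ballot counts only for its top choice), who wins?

First-place vote totals:
  Gus: 6
  Chen: 0
  Fay: 5
  Eli: 19
  Hira: 4
  Dana: 1
Eli has the most first-place votes.

Eli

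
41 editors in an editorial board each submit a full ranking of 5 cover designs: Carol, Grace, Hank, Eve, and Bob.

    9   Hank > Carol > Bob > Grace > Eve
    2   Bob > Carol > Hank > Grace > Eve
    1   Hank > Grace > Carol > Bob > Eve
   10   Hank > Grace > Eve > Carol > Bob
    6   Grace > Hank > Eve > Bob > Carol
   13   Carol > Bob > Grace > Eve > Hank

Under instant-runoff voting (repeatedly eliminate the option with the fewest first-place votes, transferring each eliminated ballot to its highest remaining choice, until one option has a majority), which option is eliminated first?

Eve

Round 1: Hank 20, Carol 13, Grace 6, Bob 2, Eve 0. Eve has the fewest and is eliminated.
Round 2: Hank 20, Carol 13, Grace 6, Bob 2. Bob has the fewest and is eliminated.
Round 3: Hank 20, Carol 15, Grace 6. Grace has the fewest and is eliminated.
Round 4: Hank 26, Carol 15. Hank has a majority.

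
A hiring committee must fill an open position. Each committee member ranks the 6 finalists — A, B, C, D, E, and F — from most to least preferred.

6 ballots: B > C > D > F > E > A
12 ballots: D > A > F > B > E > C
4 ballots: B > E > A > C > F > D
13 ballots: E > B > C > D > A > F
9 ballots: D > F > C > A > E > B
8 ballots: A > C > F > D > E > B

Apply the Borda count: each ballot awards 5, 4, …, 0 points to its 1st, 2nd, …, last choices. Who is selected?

D

Borda scores:
  A: 6·0 + 12·4 + 4·3 + 13·1 + 9·2 + 8·5 = 131
  B: 6·5 + 12·2 + 4·5 + 13·4 + 9·0 + 8·0 = 126
  C: 6·4 + 12·0 + 4·2 + 13·3 + 9·3 + 8·4 = 130
  D: 6·3 + 12·5 + 4·0 + 13·2 + 9·5 + 8·2 = 165
  E: 6·1 + 12·1 + 4·4 + 13·5 + 9·1 + 8·1 = 116
  F: 6·2 + 12·3 + 4·1 + 13·0 + 9·4 + 8·3 = 112
D has the highest total.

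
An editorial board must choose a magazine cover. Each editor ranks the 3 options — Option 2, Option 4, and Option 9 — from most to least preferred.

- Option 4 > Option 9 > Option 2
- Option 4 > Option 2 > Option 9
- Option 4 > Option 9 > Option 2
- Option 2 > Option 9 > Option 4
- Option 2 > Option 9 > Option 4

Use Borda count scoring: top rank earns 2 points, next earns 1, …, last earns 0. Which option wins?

Borda scores:
  Option 2: 0 + 1 + 0 + 2 + 2 = 5
  Option 4: 2 + 2 + 2 + 0 + 0 = 6
  Option 9: 1 + 0 + 1 + 1 + 1 = 4
Option 4 has the highest total.

Option 4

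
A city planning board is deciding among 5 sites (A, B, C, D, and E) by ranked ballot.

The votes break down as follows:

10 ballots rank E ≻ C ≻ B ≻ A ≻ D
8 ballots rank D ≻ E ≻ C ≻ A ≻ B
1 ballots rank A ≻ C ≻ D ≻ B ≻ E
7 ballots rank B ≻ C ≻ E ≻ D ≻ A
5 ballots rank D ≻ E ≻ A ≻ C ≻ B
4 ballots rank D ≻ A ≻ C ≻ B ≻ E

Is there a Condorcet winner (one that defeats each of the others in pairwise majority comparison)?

No

Head-to-head results (35 voters total):
A vs B: A wins 18–17.
A vs C: C wins 25–10.
A vs D: D wins 24–11.
A vs E: E wins 30–5.
B vs C: C wins 28–7.
B vs D: D wins 18–17.
B vs E: E wins 23–12.
C vs D: C wins 18–17.
C vs E: E wins 23–12.
D vs E: D wins 18–17.
No candidate beats all others: C beats D beats E beats C, a majority cycle.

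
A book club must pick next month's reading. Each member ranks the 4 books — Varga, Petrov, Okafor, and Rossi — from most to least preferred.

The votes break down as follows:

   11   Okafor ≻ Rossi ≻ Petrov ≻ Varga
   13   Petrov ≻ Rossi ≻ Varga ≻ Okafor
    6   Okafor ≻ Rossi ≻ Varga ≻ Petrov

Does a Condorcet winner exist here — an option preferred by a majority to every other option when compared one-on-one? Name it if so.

Head-to-head results (30 voters total):
Varga vs Petrov: Petrov wins 24–6.
Varga vs Okafor: Okafor wins 17–13.
Varga vs Rossi: Rossi wins 30–0.
Petrov vs Okafor: Okafor wins 17–13.
Petrov vs Rossi: Rossi wins 17–13.
Okafor vs Rossi: Okafor wins 17–13.
Okafor beats each rival — Varga (17–13), Petrov (17–13), Rossi (17–13) — so Okafor is the Condorcet winner.

Okafor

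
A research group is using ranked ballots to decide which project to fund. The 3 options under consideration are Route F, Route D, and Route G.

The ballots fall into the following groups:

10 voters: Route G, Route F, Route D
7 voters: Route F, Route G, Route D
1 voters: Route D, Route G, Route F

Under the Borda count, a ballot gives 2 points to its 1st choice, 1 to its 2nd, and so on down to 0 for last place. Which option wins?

Borda scores:
  Route F: 10·1 + 7·2 + 0 = 24
  Route D: 10·0 + 7·0 + 2 = 2
  Route G: 10·2 + 7·1 + 1 = 28
Route G has the highest total.

Route G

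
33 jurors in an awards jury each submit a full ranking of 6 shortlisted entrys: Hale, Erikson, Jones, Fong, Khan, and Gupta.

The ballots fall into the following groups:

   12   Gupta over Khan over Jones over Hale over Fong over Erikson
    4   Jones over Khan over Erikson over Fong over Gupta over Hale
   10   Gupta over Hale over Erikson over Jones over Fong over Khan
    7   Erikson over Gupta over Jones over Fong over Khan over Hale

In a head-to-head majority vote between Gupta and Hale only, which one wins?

Gupta

Ballots ranking Gupta above Hale: 12+4+10+7 = 33.
Ballots ranking Hale above Gupta: 0.
Gupta wins the head-to-head, 33–0.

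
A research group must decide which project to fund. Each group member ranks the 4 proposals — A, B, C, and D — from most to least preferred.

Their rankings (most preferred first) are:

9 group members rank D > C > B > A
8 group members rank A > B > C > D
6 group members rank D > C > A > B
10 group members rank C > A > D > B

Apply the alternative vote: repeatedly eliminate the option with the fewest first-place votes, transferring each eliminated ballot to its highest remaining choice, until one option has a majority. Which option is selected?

Round 1: D 15, C 10, A 8, B 0. B has the fewest and is eliminated.
Round 2: D 15, C 10, A 8. A has the fewest and is eliminated.
Round 3: C 18, D 15. C has a majority.

C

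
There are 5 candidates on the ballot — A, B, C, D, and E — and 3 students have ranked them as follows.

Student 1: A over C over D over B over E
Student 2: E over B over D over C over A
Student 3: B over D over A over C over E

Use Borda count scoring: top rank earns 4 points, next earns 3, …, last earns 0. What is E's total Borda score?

4

Borda scores:
  A: 4 + 0 + 2 = 6
  B: 1 + 3 + 4 = 8
  C: 3 + 1 + 1 = 5
  D: 2 + 2 + 3 = 7
  E: 0 + 4 + 0 = 4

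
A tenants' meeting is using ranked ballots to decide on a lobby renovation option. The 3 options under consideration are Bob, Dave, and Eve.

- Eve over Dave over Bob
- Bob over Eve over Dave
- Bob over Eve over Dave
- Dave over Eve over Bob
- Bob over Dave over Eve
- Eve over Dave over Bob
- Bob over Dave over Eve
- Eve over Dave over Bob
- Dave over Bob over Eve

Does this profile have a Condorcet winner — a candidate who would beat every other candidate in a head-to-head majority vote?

No

Head-to-head results (9 voters total):
Bob vs Dave: Dave wins 5–4.
Bob vs Eve: Bob wins 5–4.
Dave vs Eve: Eve wins 5–4.
No candidate beats all others: Bob beats Eve beats Dave beats Bob, a majority cycle.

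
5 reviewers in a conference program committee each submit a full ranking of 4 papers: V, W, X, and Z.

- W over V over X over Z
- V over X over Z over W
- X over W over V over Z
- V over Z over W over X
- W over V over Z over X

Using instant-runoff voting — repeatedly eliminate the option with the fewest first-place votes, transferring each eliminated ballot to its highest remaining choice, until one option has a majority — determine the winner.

Round 1: V 2, W 2, X 1, Z 0. Z has the fewest and is eliminated.
Round 2: V 2, W 2, X 1. X has the fewest and is eliminated.
Round 3: W 3, V 2. W has a majority.

W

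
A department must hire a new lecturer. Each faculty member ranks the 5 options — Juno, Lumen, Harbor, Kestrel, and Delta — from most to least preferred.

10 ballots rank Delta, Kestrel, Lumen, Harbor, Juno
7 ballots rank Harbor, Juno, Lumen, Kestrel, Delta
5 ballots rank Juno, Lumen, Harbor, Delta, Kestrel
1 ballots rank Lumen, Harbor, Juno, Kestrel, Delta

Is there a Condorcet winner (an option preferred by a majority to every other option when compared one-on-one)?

No

Head-to-head results (23 voters total):
Juno vs Lumen: Juno wins 12–11.
Juno vs Harbor: Harbor wins 18–5.
Juno vs Kestrel: Juno wins 13–10.
Juno vs Delta: Juno wins 13–10.
Lumen vs Harbor: Lumen wins 16–7.
Lumen vs Kestrel: Lumen wins 13–10.
Lumen vs Delta: Lumen wins 13–10.
Harbor vs Kestrel: Harbor wins 13–10.
Harbor vs Delta: Harbor wins 13–10.
Kestrel vs Delta: Delta wins 15–8.
No candidate beats all others: Juno beats Lumen beats Harbor beats Juno, a majority cycle.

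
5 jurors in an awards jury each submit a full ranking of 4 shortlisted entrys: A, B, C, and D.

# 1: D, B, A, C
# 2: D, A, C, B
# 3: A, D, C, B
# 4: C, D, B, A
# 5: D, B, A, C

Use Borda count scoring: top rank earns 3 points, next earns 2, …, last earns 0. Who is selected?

D

Borda scores:
  A: 1 + 2 + 3 + 0 + 1 = 7
  B: 2 + 0 + 0 + 1 + 2 = 5
  C: 0 + 1 + 1 + 3 + 0 = 5
  D: 3 + 3 + 2 + 2 + 3 = 13
D has the highest total.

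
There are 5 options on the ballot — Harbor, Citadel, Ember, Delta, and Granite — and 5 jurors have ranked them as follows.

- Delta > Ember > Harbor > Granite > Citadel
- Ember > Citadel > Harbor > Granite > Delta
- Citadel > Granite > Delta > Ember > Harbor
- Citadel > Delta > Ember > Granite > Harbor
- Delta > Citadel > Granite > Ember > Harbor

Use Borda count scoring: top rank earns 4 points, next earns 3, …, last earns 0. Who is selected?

Borda scores:
  Harbor: 2 + 2 + 0 + 0 + 0 = 4
  Citadel: 0 + 3 + 4 + 4 + 3 = 14
  Ember: 3 + 4 + 1 + 2 + 1 = 11
  Delta: 4 + 0 + 2 + 3 + 4 = 13
  Granite: 1 + 1 + 3 + 1 + 2 = 8
Citadel has the highest total.

Citadel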